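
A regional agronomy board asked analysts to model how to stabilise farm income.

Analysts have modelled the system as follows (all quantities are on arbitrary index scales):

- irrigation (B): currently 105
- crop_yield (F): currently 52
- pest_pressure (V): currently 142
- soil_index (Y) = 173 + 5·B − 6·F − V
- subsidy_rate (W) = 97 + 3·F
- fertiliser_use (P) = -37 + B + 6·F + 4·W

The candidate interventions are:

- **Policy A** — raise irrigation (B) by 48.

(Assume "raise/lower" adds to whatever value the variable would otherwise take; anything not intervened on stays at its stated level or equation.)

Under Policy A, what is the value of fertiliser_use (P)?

1440

Policy A (B + 48):
  B = 105 + 48 = 153
  F = 52
  W = 97 + 3·52 = 253
  P = -37 + 153 + 6·52 + 4·253 = 1440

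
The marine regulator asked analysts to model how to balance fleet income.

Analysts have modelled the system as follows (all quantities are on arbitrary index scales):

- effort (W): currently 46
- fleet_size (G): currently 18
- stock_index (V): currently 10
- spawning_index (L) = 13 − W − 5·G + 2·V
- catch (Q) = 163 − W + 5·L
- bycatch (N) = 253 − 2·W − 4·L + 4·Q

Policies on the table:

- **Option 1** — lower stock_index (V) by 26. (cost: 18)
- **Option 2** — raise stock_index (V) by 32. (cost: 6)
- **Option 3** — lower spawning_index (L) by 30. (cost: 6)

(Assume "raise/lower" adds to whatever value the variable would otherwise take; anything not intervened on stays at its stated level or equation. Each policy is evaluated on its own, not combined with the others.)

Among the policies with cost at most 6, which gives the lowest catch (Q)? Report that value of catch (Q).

-548

Option 2 (V + 32):
  W = 46
  G = 18
  V = 10 + 32 = 42
  L = 13 − 46 − 5·18 + 2·42 = -39
  Q = 163 − 46 + 5·(-39) = -78
Option 3 (L − 30):
  W = 46
  G = 18
  V = 10
  L = 13 − 46 − 5·18 + 2·10 (−30 from intervention) = -133
  Q = 163 − 46 + 5·(-133) = -548
Comparing — Option 2: Q=-78, Option 3: Q=-548. Lowest is -548 (Option 3).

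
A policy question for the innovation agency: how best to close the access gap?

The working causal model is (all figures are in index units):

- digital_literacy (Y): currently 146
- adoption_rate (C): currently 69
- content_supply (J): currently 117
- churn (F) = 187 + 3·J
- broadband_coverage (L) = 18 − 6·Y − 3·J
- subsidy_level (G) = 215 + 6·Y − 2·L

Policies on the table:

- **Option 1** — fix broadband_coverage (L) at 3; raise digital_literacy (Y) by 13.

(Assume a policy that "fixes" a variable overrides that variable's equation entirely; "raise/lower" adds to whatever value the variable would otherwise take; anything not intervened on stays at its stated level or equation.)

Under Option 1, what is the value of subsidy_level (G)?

Option 1 (L := 3, Y + 13):
  Y = 146 + 13 = 159
  J = 117
  L = 3
  G = 215 + 6·159 − 2·3 = 1163

1163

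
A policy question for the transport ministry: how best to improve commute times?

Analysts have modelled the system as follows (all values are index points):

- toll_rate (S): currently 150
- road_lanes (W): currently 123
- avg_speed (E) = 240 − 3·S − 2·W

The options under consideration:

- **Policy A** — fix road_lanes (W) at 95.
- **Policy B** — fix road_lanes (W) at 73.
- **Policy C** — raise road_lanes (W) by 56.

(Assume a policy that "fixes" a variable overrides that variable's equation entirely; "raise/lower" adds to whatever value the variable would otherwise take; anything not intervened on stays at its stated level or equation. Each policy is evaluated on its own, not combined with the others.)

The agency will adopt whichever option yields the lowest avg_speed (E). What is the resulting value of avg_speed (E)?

-568

Policy A (W := 95):
  S = 150
  W = 95
  E = 240 − 3·150 − 2·95 = -400
Policy B (W := 73):
  S = 150
  W = 73
  E = 240 − 3·150 − 2·73 = -356
Policy C (W + 56):
  S = 150
  W = 123 + 56 = 179
  E = 240 − 3·150 − 2·179 = -568
Comparing — Policy A: E=-400, Policy B: E=-356, Policy C: E=-568. Lowest is -568 (Policy C).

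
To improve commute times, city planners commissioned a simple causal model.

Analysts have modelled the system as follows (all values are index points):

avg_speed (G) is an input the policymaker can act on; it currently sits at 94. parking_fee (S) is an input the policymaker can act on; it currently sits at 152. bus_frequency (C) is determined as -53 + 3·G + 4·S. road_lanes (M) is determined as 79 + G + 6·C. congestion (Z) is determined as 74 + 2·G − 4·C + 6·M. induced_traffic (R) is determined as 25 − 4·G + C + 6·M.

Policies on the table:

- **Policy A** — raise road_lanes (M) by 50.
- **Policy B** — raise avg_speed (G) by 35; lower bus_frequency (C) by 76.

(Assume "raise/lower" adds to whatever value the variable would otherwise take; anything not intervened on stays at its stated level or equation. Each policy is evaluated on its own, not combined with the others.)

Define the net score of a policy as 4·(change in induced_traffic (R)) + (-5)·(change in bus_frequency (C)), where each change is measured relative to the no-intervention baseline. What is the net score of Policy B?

4427

Baseline:
  G = 94
  S = 152
  C = -53 + 3·94 + 4·152 = 837
  M = 79 + 94 + 6·837 = 5195
  R = 25 − 4·94 + 837 + 6·5195 = 31656
Policy B (G + 35, C − 76):
  G = 94 + 35 = 129
  S = 152
  C = -53 + 3·129 + 4·152 (−76 from intervention) = 866
  M = 79 + 129 + 6·866 = 5404
  R = 25 − 4·129 + 866 + 6·5404 = 32799
ΔR = 32799 − 31656 = 1143; ΔC = 866 − 837 = 29
Score = 4·1143 + (-5)·29 = 4427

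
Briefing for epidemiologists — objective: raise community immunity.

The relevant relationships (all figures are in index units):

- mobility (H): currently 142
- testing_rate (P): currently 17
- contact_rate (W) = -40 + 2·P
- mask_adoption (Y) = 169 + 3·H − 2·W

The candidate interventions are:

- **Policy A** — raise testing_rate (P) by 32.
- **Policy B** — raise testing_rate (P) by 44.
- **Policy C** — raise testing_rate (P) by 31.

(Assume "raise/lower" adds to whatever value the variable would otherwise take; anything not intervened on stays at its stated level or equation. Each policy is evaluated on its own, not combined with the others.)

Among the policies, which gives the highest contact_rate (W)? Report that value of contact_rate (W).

82

Policy A (P + 32):
  P = 17 + 32 = 49
  W = -40 + 2·49 = 58
Policy B (P + 44):
  P = 17 + 44 = 61
  W = -40 + 2·61 = 82
Policy C (P + 31):
  P = 17 + 31 = 48
  W = -40 + 2·48 = 56
Comparing — Policy A: W=58, Policy B: W=82, Policy C: W=56. Highest is 82 (Policy B).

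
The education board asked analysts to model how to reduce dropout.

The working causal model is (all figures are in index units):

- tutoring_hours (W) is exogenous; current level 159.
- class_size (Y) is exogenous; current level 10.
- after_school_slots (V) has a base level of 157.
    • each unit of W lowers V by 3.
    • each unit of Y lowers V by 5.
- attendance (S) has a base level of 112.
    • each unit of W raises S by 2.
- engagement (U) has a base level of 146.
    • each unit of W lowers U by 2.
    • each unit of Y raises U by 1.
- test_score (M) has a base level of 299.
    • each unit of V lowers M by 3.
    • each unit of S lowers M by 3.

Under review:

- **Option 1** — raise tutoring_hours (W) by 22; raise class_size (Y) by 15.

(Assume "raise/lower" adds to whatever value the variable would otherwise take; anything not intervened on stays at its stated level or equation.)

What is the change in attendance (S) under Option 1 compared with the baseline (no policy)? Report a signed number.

Baseline:
  W = 159
  S = 112 + 2·159 = 430
Option 1 (W + 22, Y + 15):
  W = 159 + 22 = 181
  S = 112 + 2·181 = 474
Change in S: 474 − 430 = 44

44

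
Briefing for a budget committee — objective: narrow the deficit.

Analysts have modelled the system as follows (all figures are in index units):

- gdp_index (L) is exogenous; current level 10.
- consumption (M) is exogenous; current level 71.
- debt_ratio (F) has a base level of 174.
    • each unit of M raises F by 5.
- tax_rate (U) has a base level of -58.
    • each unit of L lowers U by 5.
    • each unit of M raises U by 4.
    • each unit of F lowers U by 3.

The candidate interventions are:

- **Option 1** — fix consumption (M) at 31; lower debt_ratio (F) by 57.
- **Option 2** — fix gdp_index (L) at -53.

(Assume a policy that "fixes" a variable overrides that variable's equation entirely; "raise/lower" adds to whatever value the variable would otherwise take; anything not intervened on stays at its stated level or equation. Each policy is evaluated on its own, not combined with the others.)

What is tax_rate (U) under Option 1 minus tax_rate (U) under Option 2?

Option 1 (M := 31, F − 57):
  L = 10
  M = 31
  F = 174 + 5·31 (−57 from intervention) = 272
  U = -58 − 5·10 + 4·31 − 3·272 = -800
Option 2 (L := -53):
  L = -53
  M = 71
  F = 174 + 5·71 = 529
  U = -58 − 5·(-53) + 4·71 − 3·529 = -1096
U: -800 − (-1096) = 296

296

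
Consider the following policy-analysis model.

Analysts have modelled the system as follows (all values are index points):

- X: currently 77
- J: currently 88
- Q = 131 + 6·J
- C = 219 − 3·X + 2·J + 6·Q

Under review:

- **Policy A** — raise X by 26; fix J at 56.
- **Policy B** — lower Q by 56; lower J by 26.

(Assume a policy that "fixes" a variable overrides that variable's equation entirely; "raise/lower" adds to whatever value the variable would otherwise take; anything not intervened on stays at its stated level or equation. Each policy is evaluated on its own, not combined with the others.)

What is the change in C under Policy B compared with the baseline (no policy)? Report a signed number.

Baseline:
  X = 77
  J = 88
  Q = 131 + 6·88 = 659
  C = 219 − 3·77 + 2·88 + 6·659 = 4118
Policy B (Q − 56, J − 26):
  X = 77
  J = 88 − 26 = 62
  Q = 131 + 6·62 (−56 from intervention) = 447
  C = 219 − 3·77 + 2·62 + 6·447 = 2794
Change in C: 2794 − 4118 = -1324

-1324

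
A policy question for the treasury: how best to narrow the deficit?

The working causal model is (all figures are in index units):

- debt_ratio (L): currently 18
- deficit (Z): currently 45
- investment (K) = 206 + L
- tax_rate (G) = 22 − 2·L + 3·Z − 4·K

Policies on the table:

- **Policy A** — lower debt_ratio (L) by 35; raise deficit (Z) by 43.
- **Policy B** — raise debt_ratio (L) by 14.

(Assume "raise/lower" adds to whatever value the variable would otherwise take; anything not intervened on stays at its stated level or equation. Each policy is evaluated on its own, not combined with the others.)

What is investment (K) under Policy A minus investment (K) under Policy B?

Policy A (L − 35, Z + 43):
  L = 18 − 35 = -17
  K = 206 + (-17) = 189
Policy B (L + 14):
  L = 18 + 14 = 32
  K = 206 + 32 = 238
K: 189 − 238 = -49

-49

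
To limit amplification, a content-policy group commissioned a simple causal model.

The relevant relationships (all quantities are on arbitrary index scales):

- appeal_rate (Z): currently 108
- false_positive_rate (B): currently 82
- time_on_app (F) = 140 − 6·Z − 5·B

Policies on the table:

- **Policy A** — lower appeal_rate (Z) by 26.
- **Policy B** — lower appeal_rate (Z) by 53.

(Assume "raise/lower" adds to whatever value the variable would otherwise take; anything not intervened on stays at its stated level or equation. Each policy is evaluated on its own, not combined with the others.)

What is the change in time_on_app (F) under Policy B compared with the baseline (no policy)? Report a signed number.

Baseline:
  Z = 108
  B = 82
  F = 140 − 6·108 − 5·82 = -918
Policy B (Z − 53):
  Z = 108 − 53 = 55
  B = 82
  F = 140 − 6·55 − 5·82 = -600
Change in F: -600 − (-918) = 318

318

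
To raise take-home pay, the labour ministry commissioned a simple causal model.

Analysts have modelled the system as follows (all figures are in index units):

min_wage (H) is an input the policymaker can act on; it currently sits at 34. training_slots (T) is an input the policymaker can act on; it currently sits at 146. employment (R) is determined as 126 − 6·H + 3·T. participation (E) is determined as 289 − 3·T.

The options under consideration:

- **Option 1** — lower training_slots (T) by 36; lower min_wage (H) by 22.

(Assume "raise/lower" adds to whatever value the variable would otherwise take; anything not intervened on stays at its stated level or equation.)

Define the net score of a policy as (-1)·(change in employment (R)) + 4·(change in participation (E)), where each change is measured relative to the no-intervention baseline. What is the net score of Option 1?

Baseline:
  H = 34
  T = 146
  R = 126 − 6·34 + 3·146 = 360
  E = 289 − 3·146 = -149
Option 1 (T − 36, H − 22):
  H = 34 − 22 = 12
  T = 146 − 36 = 110
  R = 126 − 6·12 + 3·110 = 384
  E = 289 − 3·110 = -41
ΔR = 384 − 360 = 24; ΔE = -41 − (-149) = 108
Score = (-1)·24 + 4·108 = 408

408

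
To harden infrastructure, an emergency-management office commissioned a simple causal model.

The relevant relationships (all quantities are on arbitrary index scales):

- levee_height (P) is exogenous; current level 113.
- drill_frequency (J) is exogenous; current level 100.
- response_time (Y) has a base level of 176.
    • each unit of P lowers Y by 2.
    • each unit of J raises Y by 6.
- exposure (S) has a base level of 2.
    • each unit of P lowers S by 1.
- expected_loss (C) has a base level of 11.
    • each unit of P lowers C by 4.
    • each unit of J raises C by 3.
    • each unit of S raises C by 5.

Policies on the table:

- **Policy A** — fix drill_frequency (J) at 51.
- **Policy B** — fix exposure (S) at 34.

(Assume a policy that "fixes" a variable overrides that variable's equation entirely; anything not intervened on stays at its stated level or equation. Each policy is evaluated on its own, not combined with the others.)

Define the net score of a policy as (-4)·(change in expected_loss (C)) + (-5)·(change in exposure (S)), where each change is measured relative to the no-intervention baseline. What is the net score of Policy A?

588

Baseline:
  P = 113
  J = 100
  S = 2 − 113 = -111
  C = 11 − 4·113 + 3·100 + 5·(-111) = -696
Policy A (J := 51):
  P = 113
  J = 51
  S = 2 − 113 = -111
  C = 11 − 4·113 + 3·51 + 5·(-111) = -843
ΔC = -843 − (-696) = -147; ΔS = -111 − (-111) = 0
Score = (-4)·(-147) + (-5)·0 = 588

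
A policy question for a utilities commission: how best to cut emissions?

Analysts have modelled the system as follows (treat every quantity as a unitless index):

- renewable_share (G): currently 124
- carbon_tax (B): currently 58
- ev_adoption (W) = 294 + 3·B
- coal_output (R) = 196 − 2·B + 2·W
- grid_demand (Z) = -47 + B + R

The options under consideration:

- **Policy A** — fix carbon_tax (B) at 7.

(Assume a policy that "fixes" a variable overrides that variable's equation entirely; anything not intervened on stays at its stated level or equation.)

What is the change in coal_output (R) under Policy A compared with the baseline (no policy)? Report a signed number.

-204

Baseline:
  B = 58
  W = 294 + 3·58 = 468
  R = 196 − 2·58 + 2·468 = 1016
Policy A (B := 7):
  B = 7
  W = 294 + 3·7 = 315
  R = 196 − 2·7 + 2·315 = 812
Change in R: 812 − 1016 = -204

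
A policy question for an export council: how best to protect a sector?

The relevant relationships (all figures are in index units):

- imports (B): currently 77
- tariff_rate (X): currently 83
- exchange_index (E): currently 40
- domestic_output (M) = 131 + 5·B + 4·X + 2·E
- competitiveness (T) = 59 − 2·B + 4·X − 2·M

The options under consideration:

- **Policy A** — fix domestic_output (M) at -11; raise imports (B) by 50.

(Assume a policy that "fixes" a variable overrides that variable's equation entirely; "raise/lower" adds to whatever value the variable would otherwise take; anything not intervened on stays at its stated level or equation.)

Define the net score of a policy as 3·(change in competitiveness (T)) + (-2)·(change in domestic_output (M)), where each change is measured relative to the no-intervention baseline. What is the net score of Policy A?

7212

Baseline:
  B = 77
  X = 83
  E = 40
  M = 131 + 5·77 + 4·83 + 2·40 = 928
  T = 59 − 2·77 + 4·83 − 2·928 = -1619
Policy A (M := -11, B + 50):
  B = 77 + 50 = 127
  X = 83
  E = 40
  M = -11
  T = 59 − 2·127 + 4·83 − 2·(-11) = 159
ΔT = 159 − (-1619) = 1778; ΔM = -11 − 928 = -939
Score = 3·1778 + (-2)·(-939) = 7212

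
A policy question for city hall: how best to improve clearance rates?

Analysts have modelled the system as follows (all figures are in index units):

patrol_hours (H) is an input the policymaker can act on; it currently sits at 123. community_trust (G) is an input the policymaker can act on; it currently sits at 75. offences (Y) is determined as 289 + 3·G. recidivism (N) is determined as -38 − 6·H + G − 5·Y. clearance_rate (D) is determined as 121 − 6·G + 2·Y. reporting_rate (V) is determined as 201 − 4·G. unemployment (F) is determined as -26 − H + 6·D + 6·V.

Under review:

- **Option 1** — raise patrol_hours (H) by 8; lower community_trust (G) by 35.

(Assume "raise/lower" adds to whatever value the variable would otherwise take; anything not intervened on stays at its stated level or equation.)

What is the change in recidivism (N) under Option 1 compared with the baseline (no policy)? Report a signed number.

442

Baseline:
  H = 123
  G = 75
  Y = 289 + 3·75 = 514
  N = -38 − 6·123 + 75 − 5·514 = -3271
Option 1 (H + 8, G − 35):
  H = 123 + 8 = 131
  G = 75 − 35 = 40
  Y = 289 + 3·40 = 409
  N = -38 − 6·131 + 40 − 5·409 = -2829
Change in N: -2829 − (-3271) = 442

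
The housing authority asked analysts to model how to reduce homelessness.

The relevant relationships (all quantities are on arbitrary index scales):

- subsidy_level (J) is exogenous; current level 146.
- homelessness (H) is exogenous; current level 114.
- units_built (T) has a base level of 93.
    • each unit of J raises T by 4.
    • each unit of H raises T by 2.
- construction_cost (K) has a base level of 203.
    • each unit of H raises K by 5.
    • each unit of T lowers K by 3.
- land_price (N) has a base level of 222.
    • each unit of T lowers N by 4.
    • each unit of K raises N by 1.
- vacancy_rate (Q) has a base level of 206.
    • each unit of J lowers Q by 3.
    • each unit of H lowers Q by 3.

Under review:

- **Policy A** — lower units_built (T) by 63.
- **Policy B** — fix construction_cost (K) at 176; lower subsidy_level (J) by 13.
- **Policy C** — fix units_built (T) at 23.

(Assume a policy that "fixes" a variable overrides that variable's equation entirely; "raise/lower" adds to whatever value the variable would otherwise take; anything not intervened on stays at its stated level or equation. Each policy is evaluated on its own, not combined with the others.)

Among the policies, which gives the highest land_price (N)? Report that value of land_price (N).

Policy A (T − 63):
  J = 146
  H = 114
  T = 93 + 4·146 + 2·114 (−63 from intervention) = 842
  K = 203 + 5·114 − 3·842 = -1753
  N = 222 − 4·842 + (-1753) = -4899
Policy B (K := 176, J − 13):
  J = 146 − 13 = 133
  H = 114
  T = 93 + 4·133 + 2·114 = 853
  K = 176
  N = 222 − 4·853 + 176 = -3014
Policy C (T := 23):
  J = 146
  H = 114
  T = 23
  K = 203 + 5·114 − 3·23 = 704
  N = 222 − 4·23 + 704 = 834
Comparing — Policy A: N=-4899, Policy B: N=-3014, Policy C: N=834. Highest is 834 (Policy C).

834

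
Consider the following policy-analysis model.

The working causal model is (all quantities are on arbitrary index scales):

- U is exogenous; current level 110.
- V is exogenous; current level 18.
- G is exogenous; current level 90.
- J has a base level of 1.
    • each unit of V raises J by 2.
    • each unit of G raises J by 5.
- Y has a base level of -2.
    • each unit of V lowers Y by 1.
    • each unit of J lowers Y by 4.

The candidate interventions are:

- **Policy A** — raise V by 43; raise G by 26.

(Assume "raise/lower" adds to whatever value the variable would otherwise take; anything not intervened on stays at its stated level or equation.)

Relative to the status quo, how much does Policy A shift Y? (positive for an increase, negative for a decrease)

Baseline:
  V = 18
  G = 90
  J = 1 + 2·18 + 5·90 = 487
  Y = -2 − 18 − 4·487 = -1968
Policy A (V + 43, G + 26):
  V = 18 + 43 = 61
  G = 90 + 26 = 116
  J = 1 + 2·61 + 5·116 = 703
  Y = -2 − 61 − 4·703 = -2875
Change in Y: -2875 − (-1968) = -907

-907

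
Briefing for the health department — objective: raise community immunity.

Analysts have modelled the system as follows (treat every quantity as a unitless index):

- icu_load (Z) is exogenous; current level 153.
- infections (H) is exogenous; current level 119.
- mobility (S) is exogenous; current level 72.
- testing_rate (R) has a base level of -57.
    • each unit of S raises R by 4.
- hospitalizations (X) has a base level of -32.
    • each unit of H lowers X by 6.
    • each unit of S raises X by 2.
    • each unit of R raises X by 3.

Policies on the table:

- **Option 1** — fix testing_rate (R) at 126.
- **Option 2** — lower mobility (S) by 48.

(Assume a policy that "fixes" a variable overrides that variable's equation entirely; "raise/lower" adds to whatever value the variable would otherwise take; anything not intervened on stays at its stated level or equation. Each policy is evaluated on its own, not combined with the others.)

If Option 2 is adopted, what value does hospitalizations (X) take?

-581

Option 2 (S − 48):
  H = 119
  S = 72 − 48 = 24
  R = -57 + 4·24 = 39
  X = -32 − 6·119 + 2·24 + 3·39 = -581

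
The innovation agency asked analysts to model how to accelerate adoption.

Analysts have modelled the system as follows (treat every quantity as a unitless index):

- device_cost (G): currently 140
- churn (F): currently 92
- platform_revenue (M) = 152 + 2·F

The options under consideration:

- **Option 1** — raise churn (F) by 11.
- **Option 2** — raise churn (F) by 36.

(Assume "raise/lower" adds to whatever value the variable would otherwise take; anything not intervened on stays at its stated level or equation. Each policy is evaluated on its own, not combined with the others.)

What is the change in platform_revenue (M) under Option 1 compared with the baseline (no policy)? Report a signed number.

22

Baseline:
  F = 92
  M = 152 + 2·92 = 336
Option 1 (F + 11):
  F = 92 + 11 = 103
  M = 152 + 2·103 = 358
Change in M: 358 − 336 = 22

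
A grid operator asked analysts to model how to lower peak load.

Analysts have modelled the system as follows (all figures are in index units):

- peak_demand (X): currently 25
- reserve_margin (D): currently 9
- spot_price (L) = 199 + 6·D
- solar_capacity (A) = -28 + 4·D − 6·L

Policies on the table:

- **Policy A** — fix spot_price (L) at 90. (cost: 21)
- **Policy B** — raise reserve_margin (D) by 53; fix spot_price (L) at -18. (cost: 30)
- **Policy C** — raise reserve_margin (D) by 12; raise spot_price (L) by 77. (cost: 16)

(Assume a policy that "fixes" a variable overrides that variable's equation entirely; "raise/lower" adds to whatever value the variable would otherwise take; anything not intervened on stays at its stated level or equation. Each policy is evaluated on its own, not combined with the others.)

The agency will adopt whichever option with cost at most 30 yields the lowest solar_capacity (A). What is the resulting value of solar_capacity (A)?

-2356

Policy A (L := 90):
  D = 9
  L = 90
  A = -28 + 4·9 − 6·90 = -532
Policy B (D + 53, L := -18):
  D = 9 + 53 = 62
  L = -18
  A = -28 + 4·62 − 6·(-18) = 328
Policy C (D + 12, L + 77):
  D = 9 + 12 = 21
  L = 199 + 6·21 (+77 from intervention) = 402
  A = -28 + 4·21 − 6·402 = -2356
Comparing — Policy A: A=-532, Policy B: A=328, Policy C: A=-2356. Lowest is -2356 (Policy C).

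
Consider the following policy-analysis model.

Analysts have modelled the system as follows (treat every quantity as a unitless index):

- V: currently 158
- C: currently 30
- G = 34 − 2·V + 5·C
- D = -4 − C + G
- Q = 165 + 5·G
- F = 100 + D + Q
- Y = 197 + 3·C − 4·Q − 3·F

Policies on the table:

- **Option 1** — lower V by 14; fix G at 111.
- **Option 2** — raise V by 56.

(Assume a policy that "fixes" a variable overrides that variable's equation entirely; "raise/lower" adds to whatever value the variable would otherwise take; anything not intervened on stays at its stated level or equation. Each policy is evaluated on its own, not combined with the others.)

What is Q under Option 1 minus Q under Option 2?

Option 1 (V − 14, G := 111):
  V = 158 − 14 = 144
  C = 30
  G = 111
  Q = 165 + 5·111 = 720
Option 2 (V + 56):
  V = 158 + 56 = 214
  C = 30
  G = 34 − 2·214 + 5·30 = -244
  Q = 165 + 5·(-244) = -1055
Q: 720 − (-1055) = 1775

1775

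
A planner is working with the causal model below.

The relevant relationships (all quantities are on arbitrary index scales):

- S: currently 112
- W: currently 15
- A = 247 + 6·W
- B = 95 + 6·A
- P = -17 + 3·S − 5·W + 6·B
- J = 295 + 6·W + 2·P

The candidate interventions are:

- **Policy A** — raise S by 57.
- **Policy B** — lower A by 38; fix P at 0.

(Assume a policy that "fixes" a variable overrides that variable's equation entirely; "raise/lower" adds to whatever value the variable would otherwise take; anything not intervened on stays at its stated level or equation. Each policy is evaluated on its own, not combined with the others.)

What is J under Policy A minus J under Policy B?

Policy A (S + 57):
  S = 112 + 57 = 169
  W = 15
  A = 247 + 6·15 = 337
  B = 95 + 6·337 = 2117
  P = -17 + 3·169 − 5·15 + 6·2117 = 13117
  J = 295 + 6·15 + 2·13117 = 26619
Policy B (A − 38, P := 0):
  S = 112
  W = 15
  A = 247 + 6·15 (−38 from intervention) = 299
  B = 95 + 6·299 = 1889
  P = 0
  J = 295 + 6·15 + 2·0 = 385
J: 26619 − 385 = 26234

26234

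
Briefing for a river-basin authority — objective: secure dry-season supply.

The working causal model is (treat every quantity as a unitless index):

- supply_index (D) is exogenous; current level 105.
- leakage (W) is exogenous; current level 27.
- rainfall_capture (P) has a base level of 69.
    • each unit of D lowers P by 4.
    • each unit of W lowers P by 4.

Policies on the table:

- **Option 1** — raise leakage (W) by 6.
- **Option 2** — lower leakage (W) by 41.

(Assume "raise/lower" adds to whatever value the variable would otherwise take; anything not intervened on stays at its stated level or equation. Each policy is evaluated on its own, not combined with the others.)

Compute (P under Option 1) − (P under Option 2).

Option 1 (W + 6):
  D = 105
  W = 27 + 6 = 33
  P = 69 − 4·105 − 4·33 = -483
Option 2 (W − 41):
  D = 105
  W = 27 − 41 = -14
  P = 69 − 4·105 − 4·(-14) = -295
P: -483 − (-295) = -188

-188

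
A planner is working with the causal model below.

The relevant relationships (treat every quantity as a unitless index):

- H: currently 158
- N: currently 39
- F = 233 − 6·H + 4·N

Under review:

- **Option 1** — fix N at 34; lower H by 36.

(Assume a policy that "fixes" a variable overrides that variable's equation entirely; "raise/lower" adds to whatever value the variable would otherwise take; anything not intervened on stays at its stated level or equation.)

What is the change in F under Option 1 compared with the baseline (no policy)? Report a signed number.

Baseline:
  H = 158
  N = 39
  F = 233 − 6·158 + 4·39 = -559
Option 1 (N := 34, H − 36):
  H = 158 − 36 = 122
  N = 34
  F = 233 − 6·122 + 4·34 = -363
Change in F: -363 − (-559) = 196

196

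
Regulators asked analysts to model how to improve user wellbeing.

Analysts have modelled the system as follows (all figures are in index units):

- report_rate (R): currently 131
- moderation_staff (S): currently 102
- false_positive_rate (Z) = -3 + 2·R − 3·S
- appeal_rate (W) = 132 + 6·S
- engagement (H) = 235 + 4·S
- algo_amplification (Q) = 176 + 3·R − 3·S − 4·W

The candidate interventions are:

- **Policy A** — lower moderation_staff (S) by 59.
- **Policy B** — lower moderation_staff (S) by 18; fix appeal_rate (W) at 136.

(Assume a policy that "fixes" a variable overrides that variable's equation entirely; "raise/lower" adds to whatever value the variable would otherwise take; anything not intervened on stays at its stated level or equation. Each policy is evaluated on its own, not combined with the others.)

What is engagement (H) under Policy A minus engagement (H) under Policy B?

-164

Policy A (S − 59):
  S = 102 − 59 = 43
  H = 235 + 4·43 = 407
Policy B (S − 18, W := 136):
  S = 102 − 18 = 84
  H = 235 + 4·84 = 571
H: 407 − 571 = -164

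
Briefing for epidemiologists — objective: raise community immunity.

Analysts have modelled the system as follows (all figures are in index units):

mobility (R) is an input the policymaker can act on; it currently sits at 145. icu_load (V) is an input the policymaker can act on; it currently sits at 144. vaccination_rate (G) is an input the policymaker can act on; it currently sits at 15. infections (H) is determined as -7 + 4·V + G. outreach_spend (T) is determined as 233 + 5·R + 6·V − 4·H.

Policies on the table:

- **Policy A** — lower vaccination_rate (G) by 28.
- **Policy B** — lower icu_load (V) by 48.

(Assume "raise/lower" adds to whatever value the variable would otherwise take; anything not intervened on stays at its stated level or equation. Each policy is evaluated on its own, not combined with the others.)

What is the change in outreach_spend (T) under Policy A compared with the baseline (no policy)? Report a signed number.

112

Baseline:
  R = 145
  V = 144
  G = 15
  H = -7 + 4·144 + 15 = 584
  T = 233 + 5·145 + 6·144 − 4·584 = -514
Policy A (G − 28):
  R = 145
  V = 144
  G = 15 − 28 = -13
  H = -7 + 4·144 + (-13) = 556
  T = 233 + 5·145 + 6·144 − 4·556 = -402
Change in T: -402 − (-514) = 112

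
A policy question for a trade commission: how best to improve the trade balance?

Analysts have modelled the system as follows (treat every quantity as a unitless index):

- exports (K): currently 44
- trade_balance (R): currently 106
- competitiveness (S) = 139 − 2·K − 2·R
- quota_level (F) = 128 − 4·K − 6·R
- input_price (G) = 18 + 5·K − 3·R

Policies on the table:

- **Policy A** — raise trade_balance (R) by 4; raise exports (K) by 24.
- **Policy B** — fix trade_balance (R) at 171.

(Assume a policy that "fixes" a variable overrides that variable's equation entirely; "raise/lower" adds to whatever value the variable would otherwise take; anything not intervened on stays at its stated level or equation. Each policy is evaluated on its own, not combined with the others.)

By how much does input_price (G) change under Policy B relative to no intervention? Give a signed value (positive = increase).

Baseline:
  K = 44
  R = 106
  G = 18 + 5·44 − 3·106 = -80
Policy B (R := 171):
  K = 44
  R = 171
  G = 18 + 5·44 − 3·171 = -275
Change in G: -275 − (-80) = -195

-195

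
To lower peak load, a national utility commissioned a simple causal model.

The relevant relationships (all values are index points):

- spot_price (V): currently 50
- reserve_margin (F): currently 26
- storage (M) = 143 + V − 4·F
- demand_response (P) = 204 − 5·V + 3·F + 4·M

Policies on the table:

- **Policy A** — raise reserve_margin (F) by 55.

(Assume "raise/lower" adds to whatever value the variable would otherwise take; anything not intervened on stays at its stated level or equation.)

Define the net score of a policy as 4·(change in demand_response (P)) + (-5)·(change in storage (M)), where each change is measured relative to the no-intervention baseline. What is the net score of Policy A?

Baseline:
  V = 50
  F = 26
  M = 143 + 50 − 4·26 = 89
  P = 204 − 5·50 + 3·26 + 4·89 = 388
Policy A (F + 55):
  V = 50
  F = 26 + 55 = 81
  M = 143 + 50 − 4·81 = -131
  P = 204 − 5·50 + 3·81 + 4·(-131) = -327
ΔP = -327 − 388 = -715; ΔM = -131 − 89 = -220
Score = 4·(-715) + (-5)·(-220) = -1760

-1760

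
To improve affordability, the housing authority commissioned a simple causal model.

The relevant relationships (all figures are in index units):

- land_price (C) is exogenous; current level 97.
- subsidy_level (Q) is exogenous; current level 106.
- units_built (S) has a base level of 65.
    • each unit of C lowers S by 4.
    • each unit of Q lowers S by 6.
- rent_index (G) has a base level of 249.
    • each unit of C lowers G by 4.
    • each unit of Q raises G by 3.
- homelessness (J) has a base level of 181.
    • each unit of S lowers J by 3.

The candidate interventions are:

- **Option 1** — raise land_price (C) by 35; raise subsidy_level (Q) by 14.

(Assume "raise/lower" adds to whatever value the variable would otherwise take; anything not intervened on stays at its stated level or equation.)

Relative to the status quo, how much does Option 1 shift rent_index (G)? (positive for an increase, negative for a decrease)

Baseline:
  C = 97
  Q = 106
  G = 249 − 4·97 + 3·106 = 179
Option 1 (C + 35, Q + 14):
  C = 97 + 35 = 132
  Q = 106 + 14 = 120
  G = 249 − 4·132 + 3·120 = 81
Change in G: 81 − 179 = -98

-98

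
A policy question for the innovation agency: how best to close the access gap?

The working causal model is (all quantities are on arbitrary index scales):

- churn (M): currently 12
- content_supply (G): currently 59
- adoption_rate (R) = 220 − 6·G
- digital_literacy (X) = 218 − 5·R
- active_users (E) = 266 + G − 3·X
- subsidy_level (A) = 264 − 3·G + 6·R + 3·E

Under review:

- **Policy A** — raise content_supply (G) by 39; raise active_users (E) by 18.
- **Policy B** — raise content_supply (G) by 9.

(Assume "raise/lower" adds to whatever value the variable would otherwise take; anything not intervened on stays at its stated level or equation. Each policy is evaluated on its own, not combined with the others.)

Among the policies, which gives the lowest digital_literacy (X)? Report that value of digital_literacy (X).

1158

Policy A (G + 39, E + 18):
  G = 59 + 39 = 98
  R = 220 − 6·98 = -368
  X = 218 − 5·(-368) = 2058
Policy B (G + 9):
  G = 59 + 9 = 68
  R = 220 − 6·68 = -188
  X = 218 − 5·(-188) = 1158
Comparing — Policy A: X=2058, Policy B: X=1158. Lowest is 1158 (Policy B).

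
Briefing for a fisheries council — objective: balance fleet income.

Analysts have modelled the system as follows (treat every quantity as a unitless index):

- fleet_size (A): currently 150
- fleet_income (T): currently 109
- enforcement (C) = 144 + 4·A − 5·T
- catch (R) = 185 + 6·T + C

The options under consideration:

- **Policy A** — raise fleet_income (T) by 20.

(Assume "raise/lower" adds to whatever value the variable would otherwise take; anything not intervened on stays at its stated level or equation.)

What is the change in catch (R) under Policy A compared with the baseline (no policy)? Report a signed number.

20

Baseline:
  A = 150
  T = 109
  C = 144 + 4·150 − 5·109 = 199
  R = 185 + 6·109 + 199 = 1038
Policy A (T + 20):
  A = 150
  T = 109 + 20 = 129
  C = 144 + 4·150 − 5·129 = 99
  R = 185 + 6·129 + 99 = 1058
Change in R: 1058 − 1038 = 20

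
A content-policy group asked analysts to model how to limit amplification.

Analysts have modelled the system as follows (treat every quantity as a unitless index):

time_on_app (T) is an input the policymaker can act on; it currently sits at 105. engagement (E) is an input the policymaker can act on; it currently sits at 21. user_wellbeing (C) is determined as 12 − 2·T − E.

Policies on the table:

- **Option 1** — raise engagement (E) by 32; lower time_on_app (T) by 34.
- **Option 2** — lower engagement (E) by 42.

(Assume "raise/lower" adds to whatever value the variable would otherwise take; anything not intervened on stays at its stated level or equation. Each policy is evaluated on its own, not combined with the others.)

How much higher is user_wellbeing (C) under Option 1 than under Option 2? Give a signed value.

-6

Option 1 (E + 32, T − 34):
  T = 105 − 34 = 71
  E = 21 + 32 = 53
  C = 12 − 2·71 − 53 = -183
Option 2 (E − 42):
  T = 105
  E = 21 − 42 = -21
  C = 12 − 2·105 − (-21) = -177
C: -183 − (-177) = -6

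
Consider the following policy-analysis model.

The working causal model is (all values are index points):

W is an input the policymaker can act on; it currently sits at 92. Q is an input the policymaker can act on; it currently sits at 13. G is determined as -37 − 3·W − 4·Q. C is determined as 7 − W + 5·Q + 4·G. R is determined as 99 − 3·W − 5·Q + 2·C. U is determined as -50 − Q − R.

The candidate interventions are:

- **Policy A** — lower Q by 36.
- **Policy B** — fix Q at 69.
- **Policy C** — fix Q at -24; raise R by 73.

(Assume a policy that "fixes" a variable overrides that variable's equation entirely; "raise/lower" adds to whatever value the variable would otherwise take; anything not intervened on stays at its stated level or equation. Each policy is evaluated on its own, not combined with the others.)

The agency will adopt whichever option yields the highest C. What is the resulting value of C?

-1073

Policy A (Q − 36):
  W = 92
  Q = 13 − 36 = -23
  G = -37 − 3·92 − 4·(-23) = -221
  C = 7 − 92 + 5·(-23) + 4·(-221) = -1084
Policy B (Q := 69):
  W = 92
  Q = 69
  G = -37 − 3·92 − 4·69 = -589
  C = 7 − 92 + 5·69 + 4·(-589) = -2096
Policy C (Q := -24, R + 73):
  W = 92
  Q = -24
  G = -37 − 3·92 − 4·(-24) = -217
  C = 7 − 92 + 5·(-24) + 4·(-217) = -1073
Comparing — Policy A: C=-1084, Policy B: C=-2096, Policy C: C=-1073. Highest is -1073 (Policy C).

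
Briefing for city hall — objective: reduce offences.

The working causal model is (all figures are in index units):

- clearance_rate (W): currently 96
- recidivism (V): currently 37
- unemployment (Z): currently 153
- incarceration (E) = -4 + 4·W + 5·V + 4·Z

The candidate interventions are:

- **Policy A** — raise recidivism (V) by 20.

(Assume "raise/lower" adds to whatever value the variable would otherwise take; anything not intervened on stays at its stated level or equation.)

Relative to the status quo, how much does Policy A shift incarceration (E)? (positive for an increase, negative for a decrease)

100

Baseline:
  W = 96
  V = 37
  Z = 153
  E = -4 + 4·96 + 5·37 + 4·153 = 1177
Policy A (V + 20):
  W = 96
  V = 37 + 20 = 57
  Z = 153
  E = -4 + 4·96 + 5·57 + 4·153 = 1277
Change in E: 1277 − 1177 = 100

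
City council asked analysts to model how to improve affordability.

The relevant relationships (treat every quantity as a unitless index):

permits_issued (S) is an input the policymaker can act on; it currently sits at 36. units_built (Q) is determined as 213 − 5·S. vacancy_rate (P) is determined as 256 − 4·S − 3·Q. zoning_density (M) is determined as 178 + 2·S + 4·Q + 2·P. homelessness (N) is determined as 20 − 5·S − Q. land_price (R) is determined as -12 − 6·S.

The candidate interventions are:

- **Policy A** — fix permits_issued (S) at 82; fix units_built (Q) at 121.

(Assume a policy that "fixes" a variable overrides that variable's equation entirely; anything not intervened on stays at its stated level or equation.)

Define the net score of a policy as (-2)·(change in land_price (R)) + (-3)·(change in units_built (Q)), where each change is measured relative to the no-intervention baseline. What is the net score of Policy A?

Baseline:
  S = 36
  Q = 213 − 5·36 = 33
  R = -12 − 6·36 = -228
Policy A (S := 82, Q := 121):
  S = 82
  Q = 121
  R = -12 − 6·82 = -504
ΔR = -504 − (-228) = -276; ΔQ = 121 − 33 = 88
Score = (-2)·(-276) + (-3)·88 = 288

288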